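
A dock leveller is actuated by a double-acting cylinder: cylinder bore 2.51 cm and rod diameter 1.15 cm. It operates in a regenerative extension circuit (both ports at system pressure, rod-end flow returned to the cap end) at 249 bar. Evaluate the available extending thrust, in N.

With equal pressure on both faces, forces on the annular region cancel; the net push is pressure × rod cross-section.
Rod cross-section A_rod = π/4 × (1.15 cm)² = 1.039 cm^2
F = P × A_rod

F ≈ 2590 N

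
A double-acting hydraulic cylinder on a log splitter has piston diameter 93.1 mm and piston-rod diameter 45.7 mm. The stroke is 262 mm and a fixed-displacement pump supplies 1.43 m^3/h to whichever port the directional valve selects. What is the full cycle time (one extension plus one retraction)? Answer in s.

Cap-side area A_cap = π/4 × (93.1 mm)² = 6808 mm^2
Rod-side annular area A_ann = π/4 × (93.1² − 45.7²) = 5167 mm^2
t_ext = A_cap·L/Q = 4.490 s
t_ret = A_ann·L/Q = 3.408 s
t_cycle = t_ext + t_ret

t ≈ 7.90 s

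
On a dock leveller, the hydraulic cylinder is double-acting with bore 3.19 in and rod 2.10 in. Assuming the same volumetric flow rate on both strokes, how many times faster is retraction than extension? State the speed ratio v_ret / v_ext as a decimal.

v_ret/v_ext ≈ 1.76

Cap-side area A_cap = π/4 × (3.19 in)² = 7.992 in^2
Rod-side annular area A_ann = π/4 × (3.19² − 2.10²) = 4.529 in^2
For equal Q, v ∝ 1/A, so v_ret/v_ext = A_cap/A_ann.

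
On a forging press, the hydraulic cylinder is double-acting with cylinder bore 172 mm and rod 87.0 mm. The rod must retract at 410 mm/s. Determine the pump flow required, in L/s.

Rod-side annular area A_ann = π/4 × (172² − 87.0²) = 17290 mm^2
Q = A × v

Q ≈ 7.09 L/s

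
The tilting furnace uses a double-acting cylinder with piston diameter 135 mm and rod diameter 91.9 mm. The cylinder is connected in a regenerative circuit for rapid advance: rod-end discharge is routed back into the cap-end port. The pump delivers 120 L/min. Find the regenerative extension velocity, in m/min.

v ≈ 18.1 m/min

In regeneration the rod-end outflow joins the pump flow into the cap end, so the net volume the pump must supply per unit advance equals the rod cross-section area.
Rod cross-section A_rod = π/4 × (91.9 mm)² = 6633 mm^2
v = Q_pump / A_rod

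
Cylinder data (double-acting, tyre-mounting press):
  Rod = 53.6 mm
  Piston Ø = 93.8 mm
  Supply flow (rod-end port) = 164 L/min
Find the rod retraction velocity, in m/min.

v ≈ 35.2 m/min

Rod-side annular area A_ann = π/4 × (93.8² − 53.6²) = 4654 mm^2
Flow into the rod-end port fills the annular volume.
v = Q / A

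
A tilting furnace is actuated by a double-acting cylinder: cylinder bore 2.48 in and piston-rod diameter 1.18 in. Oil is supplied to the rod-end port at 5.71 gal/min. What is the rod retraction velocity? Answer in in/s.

Rod-side annular area A_ann = π/4 × (2.48² − 1.18²) = 3.737 in^2
Flow into the rod-end port fills the annular volume.
v = Q / A

v ≈ 5.88 in/s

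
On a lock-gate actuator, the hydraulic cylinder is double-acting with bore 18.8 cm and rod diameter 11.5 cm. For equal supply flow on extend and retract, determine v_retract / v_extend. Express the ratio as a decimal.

Cap-side area A_cap = π/4 × (18.8 cm)² = 277.6 cm^2
Rod-side annular area A_ann = π/4 × (18.8² − 11.5²) = 173.7 cm^2
For equal Q, v ∝ 1/A, so v_ret/v_ext = A_cap/A_ann.

v_ret/v_ext ≈ 1.60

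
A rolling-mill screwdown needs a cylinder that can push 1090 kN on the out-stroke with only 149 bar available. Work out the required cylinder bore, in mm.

D ≈ 305 mm

Extension force acts on the full piston face: F = P × (π/4)D².
D = √(4F / (πP)) = √(4 × 1090 kN / (π × 149 bar))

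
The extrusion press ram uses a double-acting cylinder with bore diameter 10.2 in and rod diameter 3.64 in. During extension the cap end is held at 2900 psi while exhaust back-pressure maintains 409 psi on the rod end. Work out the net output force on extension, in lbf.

F ≈ 2.08e5 lbf

Cap-side area A_cap = π/4 × (10.2 in)² = 81.71 in^2
Rod-side annular area A_ann = π/4 × (10.2² − 3.64²) = 71.31 in^2
Net thrust = P_cap·A_cap − P_rod·A_ann = 2.370e5 lbf − 29160 lbf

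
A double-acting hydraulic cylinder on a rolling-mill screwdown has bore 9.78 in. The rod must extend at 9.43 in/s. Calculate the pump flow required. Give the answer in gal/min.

Cap-side area A_cap = π/4 × (9.78 in)² = 75.12 in^2
Q = A × v

Q ≈ 184 gal/min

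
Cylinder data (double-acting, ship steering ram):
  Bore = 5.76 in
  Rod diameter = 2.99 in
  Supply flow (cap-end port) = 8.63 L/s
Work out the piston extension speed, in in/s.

Cap-side area A_cap = π/4 × (5.76 in)² = 26.06 in^2
v = Q / A

v ≈ 20.2 in/s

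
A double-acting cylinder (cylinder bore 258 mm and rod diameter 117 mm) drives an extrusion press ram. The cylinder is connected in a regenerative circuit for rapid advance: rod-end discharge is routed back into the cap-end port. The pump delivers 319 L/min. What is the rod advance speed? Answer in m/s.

v ≈ 0.495 m/s

In regeneration the rod-end outflow joins the pump flow into the cap end, so the net volume the pump must supply per unit advance equals the rod cross-section area.
Rod cross-section A_rod = π/4 × (117 mm)² = 10750 mm^2
v = Q_pump / A_rod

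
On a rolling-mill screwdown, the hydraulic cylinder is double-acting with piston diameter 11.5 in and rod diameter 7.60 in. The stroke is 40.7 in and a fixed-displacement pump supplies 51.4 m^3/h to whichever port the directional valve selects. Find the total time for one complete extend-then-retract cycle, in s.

Cap-side area A_cap = π/4 × (11.5 in)² = 103.9 in^2
Rod-side annular area A_ann = π/4 × (11.5² − 7.60²) = 58.50 in^2
t_ext = A_cap·L/Q = 4.852 s
t_ret = A_ann·L/Q = 2.733 s
t_cycle = t_ext + t_ret

t ≈ 7.58 s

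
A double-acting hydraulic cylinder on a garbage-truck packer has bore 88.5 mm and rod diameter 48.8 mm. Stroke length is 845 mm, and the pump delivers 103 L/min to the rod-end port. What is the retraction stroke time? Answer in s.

Rod-side annular area A_ann = π/4 × (88.5² − 48.8²) = 4281 mm^2
Swept volume V = A × L; t = V / Q = A·L / Q

t ≈ 2.11 s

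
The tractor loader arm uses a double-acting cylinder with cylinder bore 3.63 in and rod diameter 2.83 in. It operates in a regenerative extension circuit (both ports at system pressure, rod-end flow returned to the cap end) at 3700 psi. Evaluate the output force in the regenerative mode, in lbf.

F ≈ 23300 lbf

With equal pressure on both faces, forces on the annular region cancel; the net push is pressure × rod cross-section.
Rod cross-section A_rod = π/4 × (2.83 in)² = 6.290 in^2
F = P × A_rod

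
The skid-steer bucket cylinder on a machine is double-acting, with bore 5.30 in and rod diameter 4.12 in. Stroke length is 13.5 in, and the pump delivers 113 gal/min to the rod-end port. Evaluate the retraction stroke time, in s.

Rod-side annular area A_ann = π/4 × (5.30² − 4.12²) = 8.730 in^2
Swept volume V = A × L; t = V / Q = A·L / Q

t ≈ 0.271 s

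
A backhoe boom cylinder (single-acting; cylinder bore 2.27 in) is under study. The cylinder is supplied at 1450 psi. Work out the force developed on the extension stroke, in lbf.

F ≈ 5870 lbf

Cap-side area A_cap = π/4 × (2.27 in)² = 4.047 in^2
F = P × A_cap = 1450 psi × A_cap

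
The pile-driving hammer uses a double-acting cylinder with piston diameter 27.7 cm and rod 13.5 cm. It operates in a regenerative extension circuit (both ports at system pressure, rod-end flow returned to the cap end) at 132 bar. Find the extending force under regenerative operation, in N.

With equal pressure on both faces, forces on the annular region cancel; the net push is pressure × rod cross-section.
Rod cross-section A_rod = π/4 × (13.5 cm)² = 143.1 cm^2
F = P × A_rod

F ≈ 1.89e5 N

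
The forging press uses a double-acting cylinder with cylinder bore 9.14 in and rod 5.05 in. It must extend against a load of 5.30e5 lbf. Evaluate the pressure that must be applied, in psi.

P ≈ 8080 psi

Cap-side area A_cap = π/4 × (9.14 in)² = 65.61 in^2
P = F / A = 5.30e5 lbf / A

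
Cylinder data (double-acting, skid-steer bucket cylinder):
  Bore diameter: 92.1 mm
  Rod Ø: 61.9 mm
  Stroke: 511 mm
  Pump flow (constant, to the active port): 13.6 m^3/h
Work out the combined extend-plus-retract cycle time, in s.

Cap-side area A_cap = π/4 × (92.1 mm)² = 6662 mm^2
Rod-side annular area A_ann = π/4 × (92.1² − 61.9²) = 3653 mm^2
t_ext = A_cap·L/Q = 0.9011 s
t_ret = A_ann·L/Q = 0.4941 s
t_cycle = t_ext + t_ret

t ≈ 1.40 s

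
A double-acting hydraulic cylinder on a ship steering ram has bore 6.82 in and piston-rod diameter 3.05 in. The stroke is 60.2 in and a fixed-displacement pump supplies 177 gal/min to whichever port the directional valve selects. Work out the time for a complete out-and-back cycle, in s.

Cap-side area A_cap = π/4 × (6.82 in)² = 36.53 in^2
Rod-side annular area A_ann = π/4 × (6.82² − 3.05²) = 29.22 in^2
t_ext = A_cap·L/Q = 3.227 s
t_ret = A_ann·L/Q = 2.582 s
t_cycle = t_ext + t_ret

t ≈ 5.81 s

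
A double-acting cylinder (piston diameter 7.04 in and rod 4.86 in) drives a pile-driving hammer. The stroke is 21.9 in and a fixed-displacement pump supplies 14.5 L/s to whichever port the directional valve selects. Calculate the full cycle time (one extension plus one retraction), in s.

Cap-side area A_cap = π/4 × (7.04 in)² = 38.93 in^2
Rod-side annular area A_ann = π/4 × (7.04² − 4.86²) = 20.37 in^2
t_ext = A_cap·L/Q = 0.9634 s
t_ret = A_ann·L/Q = 0.5043 s
t_cycle = t_ext + t_ret

t ≈ 1.47 s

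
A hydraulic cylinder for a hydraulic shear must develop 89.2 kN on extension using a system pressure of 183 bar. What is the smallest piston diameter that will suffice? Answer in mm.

D ≈ 78.8 mm

Extension force acts on the full piston face: F = P × (π/4)D².
D = √(4F / (πP)) = √(4 × 89.2 kN / (π × 183 bar))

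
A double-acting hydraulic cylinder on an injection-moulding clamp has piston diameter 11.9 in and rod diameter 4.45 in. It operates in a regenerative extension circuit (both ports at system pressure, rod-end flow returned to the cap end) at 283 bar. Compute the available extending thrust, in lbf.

F ≈ 63800 lbf

With equal pressure on both faces, forces on the annular region cancel; the net push is pressure × rod cross-section.
Rod cross-section A_rod = π/4 × (4.45 in)² = 15.55 in^2
F = P × A_rod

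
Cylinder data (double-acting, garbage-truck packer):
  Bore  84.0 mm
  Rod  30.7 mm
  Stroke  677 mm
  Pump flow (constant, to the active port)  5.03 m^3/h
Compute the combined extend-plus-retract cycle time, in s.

t ≈ 5.01 s

Cap-side area A_cap = π/4 × (84.0 mm)² = 5542 mm^2
Rod-side annular area A_ann = π/4 × (84.0² − 30.7²) = 4802 mm^2
t_ext = A_cap·L/Q = 2.685 s
t_ret = A_ann·L/Q = 2.327 s
t_cycle = t_ext + t_ret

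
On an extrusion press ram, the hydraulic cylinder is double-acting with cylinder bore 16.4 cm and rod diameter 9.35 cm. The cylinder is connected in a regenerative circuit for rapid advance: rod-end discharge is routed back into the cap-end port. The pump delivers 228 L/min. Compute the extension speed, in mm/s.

v ≈ 553 mm/s

In regeneration the rod-end outflow joins the pump flow into the cap end, so the net volume the pump must supply per unit advance equals the rod cross-section area.
Rod cross-section A_rod = π/4 × (9.35 cm)² = 68.66 cm^2
v = Q_pump / A_rod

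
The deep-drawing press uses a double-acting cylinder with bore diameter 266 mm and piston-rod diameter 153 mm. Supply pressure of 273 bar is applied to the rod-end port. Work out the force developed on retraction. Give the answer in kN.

F ≈ 1020 kN

Rod-side annular area A_ann = π/4 × (266² − 153²) = 37190 mm^2
On retraction the pressure acts on the annular area (bore minus rod).
F = P × A_ann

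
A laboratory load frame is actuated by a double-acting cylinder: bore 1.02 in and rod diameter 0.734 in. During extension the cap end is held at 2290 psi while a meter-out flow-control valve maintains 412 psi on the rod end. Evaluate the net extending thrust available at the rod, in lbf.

F ≈ 1710 lbf

Cap-side area A_cap = π/4 × (1.02 in)² = 0.8171 in^2
Rod-side annular area A_ann = π/4 × (1.02² − 0.734²) = 0.3940 in^2
Net thrust = P_cap·A_cap − P_rod·A_ann = 1871 lbf − 162.3 lbf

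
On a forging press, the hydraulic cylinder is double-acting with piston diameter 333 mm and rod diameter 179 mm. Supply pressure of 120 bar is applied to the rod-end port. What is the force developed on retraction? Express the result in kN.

Rod-side annular area A_ann = π/4 × (333² − 179²) = 61930 mm^2
On retraction the pressure acts on the annular area (bore minus rod).
F = P × A_ann

F ≈ 743 kN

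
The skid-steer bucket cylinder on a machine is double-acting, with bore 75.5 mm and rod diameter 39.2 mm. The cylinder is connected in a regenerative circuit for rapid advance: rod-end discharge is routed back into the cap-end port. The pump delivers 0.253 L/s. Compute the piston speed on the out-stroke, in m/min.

v ≈ 12.6 m/min

In regeneration the rod-end outflow joins the pump flow into the cap end, so the net volume the pump must supply per unit advance equals the rod cross-section area.
Rod cross-section A_rod = π/4 × (39.2 mm)² = 1207 mm^2
v = Q_pump / A_rod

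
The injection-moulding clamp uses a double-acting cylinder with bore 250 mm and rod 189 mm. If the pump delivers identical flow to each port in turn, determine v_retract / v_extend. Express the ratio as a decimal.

v_ret/v_ext ≈ 2.33

Cap-side area A_cap = π/4 × (250 mm)² = 49090 mm^2
Rod-side annular area A_ann = π/4 × (250² − 189²) = 21030 mm^2
For equal Q, v ∝ 1/A, so v_ret/v_ext = A_cap/A_ann.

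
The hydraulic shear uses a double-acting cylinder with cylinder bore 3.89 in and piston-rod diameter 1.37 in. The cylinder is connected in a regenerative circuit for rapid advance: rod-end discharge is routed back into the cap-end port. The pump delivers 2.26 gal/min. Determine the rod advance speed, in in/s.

v ≈ 5.90 in/s

In regeneration the rod-end outflow joins the pump flow into the cap end, so the net volume the pump must supply per unit advance equals the rod cross-section area.
Rod cross-section A_rod = π/4 × (1.37 in)² = 1.474 in^2
v = Q_pump / A_rod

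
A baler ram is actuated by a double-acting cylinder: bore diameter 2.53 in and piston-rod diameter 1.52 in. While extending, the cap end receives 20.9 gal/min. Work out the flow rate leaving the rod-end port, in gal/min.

Cap-side area A_cap = π/4 × (2.53 in)² = 5.027 in^2
Rod-side annular area A_ann = π/4 × (2.53² − 1.52²) = 3.213 in^2
Piston speed v = Q_in/A_cap; rod-end outflow Q_out = v × A_ann = Q_in × A_ann/A_cap.

Q_out ≈ 13.4 gal/min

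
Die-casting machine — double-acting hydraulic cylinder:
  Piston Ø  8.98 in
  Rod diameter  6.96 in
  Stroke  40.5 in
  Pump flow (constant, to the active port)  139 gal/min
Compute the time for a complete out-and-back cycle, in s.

t ≈ 6.71 s

Cap-side area A_cap = π/4 × (8.98 in)² = 63.33 in^2
Rod-side annular area A_ann = π/4 × (8.98² − 6.96²) = 25.29 in^2
t_ext = A_cap·L/Q = 4.793 s
t_ret = A_ann·L/Q = 1.914 s
t_cycle = t_ext + t_ret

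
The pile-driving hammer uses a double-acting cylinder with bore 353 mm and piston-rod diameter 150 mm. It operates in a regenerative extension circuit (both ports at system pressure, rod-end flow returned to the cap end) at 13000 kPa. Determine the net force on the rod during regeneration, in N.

With equal pressure on both faces, forces on the annular region cancel; the net push is pressure × rod cross-section.
Rod cross-section A_rod = π/4 × (150 mm)² = 17670 mm^2
F = P × A_rod

F ≈ 2.30e5 N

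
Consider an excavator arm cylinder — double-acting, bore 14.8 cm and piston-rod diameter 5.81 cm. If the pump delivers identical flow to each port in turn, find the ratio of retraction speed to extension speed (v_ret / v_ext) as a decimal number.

v_ret/v_ext ≈ 1.18

Cap-side area A_cap = π/4 × (14.8 cm)² = 172.0 cm^2
Rod-side annular area A_ann = π/4 × (14.8² − 5.81²) = 145.5 cm^2
For equal Q, v ∝ 1/A, so v_ret/v_ext = A_cap/A_ann.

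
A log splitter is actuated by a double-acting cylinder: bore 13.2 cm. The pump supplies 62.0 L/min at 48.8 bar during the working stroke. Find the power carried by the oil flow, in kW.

W ≈ 5.04 kW

Hydraulic power = P × Q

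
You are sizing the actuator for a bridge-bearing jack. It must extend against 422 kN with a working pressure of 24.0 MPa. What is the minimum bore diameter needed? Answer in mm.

D ≈ 150 mm

Extension force acts on the full piston face: F = P × (π/4)D².
D = √(4F / (πP)) = √(4 × 422 kN / (π × 24.0 MPa))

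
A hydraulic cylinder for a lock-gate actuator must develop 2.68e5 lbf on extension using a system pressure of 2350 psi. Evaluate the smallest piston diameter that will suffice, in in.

Extension force acts on the full piston face: F = P × (π/4)D².
D = √(4F / (πP)) = √(4 × 2.68e5 lbf / (π × 2350 psi))

D ≈ 12.1 in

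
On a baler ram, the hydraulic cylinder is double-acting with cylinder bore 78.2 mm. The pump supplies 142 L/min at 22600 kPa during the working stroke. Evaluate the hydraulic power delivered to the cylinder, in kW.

Hydraulic power = P × Q

W ≈ 53.5 kW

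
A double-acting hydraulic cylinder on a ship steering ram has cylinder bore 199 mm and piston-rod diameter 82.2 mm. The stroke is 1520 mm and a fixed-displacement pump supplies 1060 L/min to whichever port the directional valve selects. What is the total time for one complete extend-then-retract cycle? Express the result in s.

Cap-side area A_cap = π/4 × (199 mm)² = 31100 mm^2
Rod-side annular area A_ann = π/4 × (199² − 82.2²) = 25800 mm^2
t_ext = A_cap·L/Q = 2.676 s
t_ret = A_ann·L/Q = 2.219 s
t_cycle = t_ext + t_ret

t ≈ 4.90 s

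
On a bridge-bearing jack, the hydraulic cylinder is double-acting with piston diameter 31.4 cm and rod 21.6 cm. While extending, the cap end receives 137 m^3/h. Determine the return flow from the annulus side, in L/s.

Q_out ≈ 20.0 L/s

Cap-side area A_cap = π/4 × (31.4 cm)² = 774.4 cm^2
Rod-side annular area A_ann = π/4 × (31.4² − 21.6²) = 407.9 cm^2
Piston speed v = Q_in/A_cap; rod-end outflow Q_out = v × A_ann = Q_in × A_ann/A_cap.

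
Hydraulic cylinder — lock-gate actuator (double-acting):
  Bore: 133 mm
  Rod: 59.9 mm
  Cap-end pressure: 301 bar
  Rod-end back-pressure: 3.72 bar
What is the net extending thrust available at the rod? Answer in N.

Cap-side area A_cap = π/4 × (133 mm)² = 13890 mm^2
Rod-side annular area A_ann = π/4 × (133² − 59.9²) = 11070 mm^2
Net thrust = P_cap·A_cap − P_rod·A_ann = 4.182e5 N − 4120 N

F ≈ 4.14e5 N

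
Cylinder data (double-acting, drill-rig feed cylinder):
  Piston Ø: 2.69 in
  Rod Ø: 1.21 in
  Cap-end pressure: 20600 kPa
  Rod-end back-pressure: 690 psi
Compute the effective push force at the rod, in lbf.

Cap-side area A_cap = π/4 × (2.69 in)² = 5.683 in^2
Rod-side annular area A_ann = π/4 × (2.69² − 1.21²) = 4.533 in^2
Net thrust = P_cap·A_cap − P_rod·A_ann = 16980 lbf − 3128 lbf

F ≈ 13900 lbf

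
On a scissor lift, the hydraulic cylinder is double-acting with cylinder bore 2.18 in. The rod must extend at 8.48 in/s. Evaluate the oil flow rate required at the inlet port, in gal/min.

Q ≈ 8.22 gal/min

Cap-side area A_cap = π/4 × (2.18 in)² = 3.733 in^2
Q = A × v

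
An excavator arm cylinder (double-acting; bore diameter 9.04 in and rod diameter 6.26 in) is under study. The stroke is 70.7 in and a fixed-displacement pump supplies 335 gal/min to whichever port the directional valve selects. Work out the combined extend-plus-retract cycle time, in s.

t ≈ 5.35 s

Cap-side area A_cap = π/4 × (9.04 in)² = 64.18 in^2
Rod-side annular area A_ann = π/4 × (9.04² − 6.26²) = 33.41 in^2
t_ext = A_cap·L/Q = 3.518 s
t_ret = A_ann·L/Q = 1.831 s
t_cycle = t_ext + t_ret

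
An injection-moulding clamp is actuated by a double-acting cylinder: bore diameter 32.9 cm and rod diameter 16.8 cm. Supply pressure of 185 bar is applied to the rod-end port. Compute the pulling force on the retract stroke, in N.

Rod-side annular area A_ann = π/4 × (32.9² − 16.8²) = 628.5 cm^2
On retraction the pressure acts on the annular area (bore minus rod).
F = P × A_ann

F ≈ 1.16e6 N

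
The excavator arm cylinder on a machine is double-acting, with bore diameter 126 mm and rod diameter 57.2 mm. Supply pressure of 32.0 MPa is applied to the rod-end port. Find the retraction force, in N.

Rod-side annular area A_ann = π/4 × (126² − 57.2²) = 9899 mm^2
On retraction the pressure acts on the annular area (bore minus rod).
F = P × A_ann

F ≈ 3.17e5 N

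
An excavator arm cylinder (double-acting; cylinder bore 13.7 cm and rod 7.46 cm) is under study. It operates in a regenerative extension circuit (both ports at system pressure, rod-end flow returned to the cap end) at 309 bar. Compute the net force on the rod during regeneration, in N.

With equal pressure on both faces, forces on the annular region cancel; the net push is pressure × rod cross-section.
Rod cross-section A_rod = π/4 × (7.46 cm)² = 43.71 cm^2
F = P × A_rod

F ≈ 1.35e5 N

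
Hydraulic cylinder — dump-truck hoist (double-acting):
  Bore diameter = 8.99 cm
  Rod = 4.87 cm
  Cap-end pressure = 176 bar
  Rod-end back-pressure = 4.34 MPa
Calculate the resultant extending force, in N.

F ≈ 92300 N

Cap-side area A_cap = π/4 × (8.99 cm)² = 63.48 cm^2
Rod-side annular area A_ann = π/4 × (8.99² − 4.87²) = 44.85 cm^2
Net thrust = P_cap·A_cap − P_rod·A_ann = 1.117e5 N − 19460 N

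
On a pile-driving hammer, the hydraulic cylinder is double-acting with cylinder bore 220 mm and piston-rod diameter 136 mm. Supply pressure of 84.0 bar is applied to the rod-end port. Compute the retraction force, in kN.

Rod-side annular area A_ann = π/4 × (220² − 136²) = 23490 mm^2
On retraction the pressure acts on the annular area (bore minus rod).
F = P × A_ann

F ≈ 197 kN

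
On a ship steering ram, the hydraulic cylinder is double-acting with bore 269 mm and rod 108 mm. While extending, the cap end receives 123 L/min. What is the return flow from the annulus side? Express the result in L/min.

Q_out ≈ 103 L/min

Cap-side area A_cap = π/4 × (269 mm)² = 56830 mm^2
Rod-side annular area A_ann = π/4 × (269² − 108²) = 47670 mm^2
Piston speed v = Q_in/A_cap; rod-end outflow Q_out = v × A_ann = Q_in × A_ann/A_cap.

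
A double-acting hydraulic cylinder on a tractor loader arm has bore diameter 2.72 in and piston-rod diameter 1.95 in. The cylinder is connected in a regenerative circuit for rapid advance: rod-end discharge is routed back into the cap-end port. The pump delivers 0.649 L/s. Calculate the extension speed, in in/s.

In regeneration the rod-end outflow joins the pump flow into the cap end, so the net volume the pump must supply per unit advance equals the rod cross-section area.
Rod cross-section A_rod = π/4 × (1.95 in)² = 2.986 in^2
v = Q_pump / A_rod

v ≈ 13.3 in/s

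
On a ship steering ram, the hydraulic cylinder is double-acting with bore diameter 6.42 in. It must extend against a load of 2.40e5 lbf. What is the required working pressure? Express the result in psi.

Cap-side area A_cap = π/4 × (6.42 in)² = 32.37 in^2
P = F / A = 2.40e5 lbf / A

P ≈ 7410 psi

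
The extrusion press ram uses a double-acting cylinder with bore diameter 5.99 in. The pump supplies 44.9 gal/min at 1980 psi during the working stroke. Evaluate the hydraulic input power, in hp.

W ≈ 51.9 hp

Hydraulic power = P × Q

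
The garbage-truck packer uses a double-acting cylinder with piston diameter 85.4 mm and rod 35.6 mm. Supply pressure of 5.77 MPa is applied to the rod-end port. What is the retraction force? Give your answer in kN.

Rod-side annular area A_ann = π/4 × (85.4² − 35.6²) = 4733 mm^2
On retraction the pressure acts on the annular area (bore minus rod).
F = P × A_ann

F ≈ 27.3 kN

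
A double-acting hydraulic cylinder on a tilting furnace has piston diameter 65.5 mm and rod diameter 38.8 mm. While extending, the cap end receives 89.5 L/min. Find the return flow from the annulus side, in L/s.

Q_out ≈ 0.968 L/s

Cap-side area A_cap = π/4 × (65.5 mm)² = 3370 mm^2
Rod-side annular area A_ann = π/4 × (65.5² − 38.8²) = 2187 mm^2
Piston speed v = Q_in/A_cap; rod-end outflow Q_out = v × A_ann = Q_in × A_ann/A_cap.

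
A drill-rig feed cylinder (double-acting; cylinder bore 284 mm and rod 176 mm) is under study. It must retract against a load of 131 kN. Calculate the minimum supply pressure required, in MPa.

P ≈ 3.36 MPa

Rod-side annular area A_ann = π/4 × (284² − 176²) = 39020 mm^2
Retraction: pressure acts on the annular area.
P = F / A = 131 kN / A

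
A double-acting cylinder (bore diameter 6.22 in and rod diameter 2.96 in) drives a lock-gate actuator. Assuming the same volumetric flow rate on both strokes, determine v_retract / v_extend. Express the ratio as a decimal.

v_ret/v_ext ≈ 1.29

Cap-side area A_cap = π/4 × (6.22 in)² = 30.39 in^2
Rod-side annular area A_ann = π/4 × (6.22² − 2.96²) = 23.50 in^2
For equal Q, v ∝ 1/A, so v_ret/v_ext = A_cap/A_ann.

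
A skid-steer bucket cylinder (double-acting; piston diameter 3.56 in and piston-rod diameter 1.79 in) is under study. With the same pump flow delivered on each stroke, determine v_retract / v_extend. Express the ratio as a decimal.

v_ret/v_ext ≈ 1.34

Cap-side area A_cap = π/4 × (3.56 in)² = 9.954 in^2
Rod-side annular area A_ann = π/4 × (3.56² − 1.79²) = 7.437 in^2
For equal Q, v ∝ 1/A, so v_ret/v_ext = A_cap/A_ann.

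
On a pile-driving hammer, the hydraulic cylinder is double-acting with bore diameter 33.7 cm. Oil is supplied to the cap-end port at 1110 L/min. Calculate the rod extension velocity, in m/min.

Cap-side area A_cap = π/4 × (33.7 cm)² = 892.0 cm^2
v = Q / A

v ≈ 12.4 m/min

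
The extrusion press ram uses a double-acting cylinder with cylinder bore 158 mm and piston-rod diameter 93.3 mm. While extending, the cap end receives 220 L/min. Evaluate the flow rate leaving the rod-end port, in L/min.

Q_out ≈ 143 L/min

Cap-side area A_cap = π/4 × (158 mm)² = 19610 mm^2
Rod-side annular area A_ann = π/4 × (158² − 93.3²) = 12770 mm^2
Piston speed v = Q_in/A_cap; rod-end outflow Q_out = v × A_ann = Q_in × A_ann/A_cap.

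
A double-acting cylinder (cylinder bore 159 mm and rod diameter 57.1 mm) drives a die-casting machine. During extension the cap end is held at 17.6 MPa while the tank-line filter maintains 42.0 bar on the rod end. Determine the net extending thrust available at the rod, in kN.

F ≈ 277 kN

Cap-side area A_cap = π/4 × (159 mm)² = 19860 mm^2
Rod-side annular area A_ann = π/4 × (159² − 57.1²) = 17290 mm^2
Net thrust = P_cap·A_cap − P_rod·A_ann = 349.5 kN − 72.64 kN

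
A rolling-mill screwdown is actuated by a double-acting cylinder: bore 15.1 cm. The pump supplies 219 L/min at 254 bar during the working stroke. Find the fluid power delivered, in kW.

W ≈ 92.7 kW

Hydraulic power = P × Q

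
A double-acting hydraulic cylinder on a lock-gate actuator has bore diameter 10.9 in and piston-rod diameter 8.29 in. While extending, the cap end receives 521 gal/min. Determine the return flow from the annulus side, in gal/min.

Q_out ≈ 220 gal/min

Cap-side area A_cap = π/4 × (10.9 in)² = 93.31 in^2
Rod-side annular area A_ann = π/4 × (10.9² − 8.29²) = 39.34 in^2
Piston speed v = Q_in/A_cap; rod-end outflow Q_out = v × A_ann = Q_in × A_ann/A_cap.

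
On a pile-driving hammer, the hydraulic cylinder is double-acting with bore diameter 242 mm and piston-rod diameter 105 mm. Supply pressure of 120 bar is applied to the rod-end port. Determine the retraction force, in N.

Rod-side annular area A_ann = π/4 × (242² − 105²) = 37340 mm^2
On retraction the pressure acts on the annular area (bore minus rod).
F = P × A_ann

F ≈ 4.48e5 N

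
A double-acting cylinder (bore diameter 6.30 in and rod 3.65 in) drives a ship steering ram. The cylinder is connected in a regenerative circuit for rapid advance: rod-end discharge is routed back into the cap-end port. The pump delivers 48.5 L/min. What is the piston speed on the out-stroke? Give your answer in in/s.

In regeneration the rod-end outflow joins the pump flow into the cap end, so the net volume the pump must supply per unit advance equals the rod cross-section area.
Rod cross-section A_rod = π/4 × (3.65 in)² = 10.46 in^2
v = Q_pump / A_rod

v ≈ 4.71 in/s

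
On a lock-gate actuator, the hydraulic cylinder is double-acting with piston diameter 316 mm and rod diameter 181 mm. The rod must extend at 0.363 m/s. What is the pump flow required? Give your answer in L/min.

Cap-side area A_cap = π/4 × (316 mm)² = 78430 mm^2
Q = A × v

Q ≈ 1710 L/min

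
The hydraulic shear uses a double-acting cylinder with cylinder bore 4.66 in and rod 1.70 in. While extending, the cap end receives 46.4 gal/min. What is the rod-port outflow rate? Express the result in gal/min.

Cap-side area A_cap = π/4 × (4.66 in)² = 17.06 in^2
Rod-side annular area A_ann = π/4 × (4.66² − 1.70²) = 14.79 in^2
Piston speed v = Q_in/A_cap; rod-end outflow Q_out = v × A_ann = Q_in × A_ann/A_cap.

Q_out ≈ 40.2 gal/min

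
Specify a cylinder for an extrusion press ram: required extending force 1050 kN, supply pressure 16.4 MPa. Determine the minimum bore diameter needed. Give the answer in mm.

D ≈ 286 mm

Extension force acts on the full piston face: F = P × (π/4)D².
D = √(4F / (πP)) = √(4 × 1050 kN / (π × 16.4 MPa))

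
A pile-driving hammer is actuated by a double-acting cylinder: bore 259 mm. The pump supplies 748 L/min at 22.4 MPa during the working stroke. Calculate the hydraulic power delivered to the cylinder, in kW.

W ≈ 279 kW

Hydraulic power = P × Q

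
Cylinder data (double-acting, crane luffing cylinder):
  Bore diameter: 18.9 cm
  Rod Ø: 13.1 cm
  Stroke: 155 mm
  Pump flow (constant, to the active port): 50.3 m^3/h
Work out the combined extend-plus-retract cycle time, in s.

Cap-side area A_cap = π/4 × (18.9 cm)² = 280.6 cm^2
Rod-side annular area A_ann = π/4 × (18.9² − 13.1²) = 145.8 cm^2
t_ext = A_cap·L/Q = 0.3112 s
t_ret = A_ann·L/Q = 0.1617 s
t_cycle = t_ext + t_ret

t ≈ 0.473 s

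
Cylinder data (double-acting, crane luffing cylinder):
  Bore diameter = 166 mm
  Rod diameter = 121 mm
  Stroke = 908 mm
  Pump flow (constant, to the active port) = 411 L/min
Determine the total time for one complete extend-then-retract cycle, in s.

t ≈ 4.21 s

Cap-side area A_cap = π/4 × (166 mm)² = 21640 mm^2
Rod-side annular area A_ann = π/4 × (166² − 121²) = 10140 mm^2
t_ext = A_cap·L/Q = 2.869 s
t_ret = A_ann·L/Q = 1.345 s
t_cycle = t_ext + t_ret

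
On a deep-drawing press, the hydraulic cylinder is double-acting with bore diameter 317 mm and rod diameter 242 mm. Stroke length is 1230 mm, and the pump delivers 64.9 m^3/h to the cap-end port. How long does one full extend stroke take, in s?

Cap-side area A_cap = π/4 × (317 mm)² = 78920 mm^2
Swept volume V = A × L; t = V / Q = A·L / Q

t ≈ 5.38 s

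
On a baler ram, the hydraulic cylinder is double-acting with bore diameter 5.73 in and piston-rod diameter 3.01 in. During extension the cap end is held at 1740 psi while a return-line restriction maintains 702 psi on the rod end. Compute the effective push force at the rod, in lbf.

Cap-side area A_cap = π/4 × (5.73 in)² = 25.79 in^2
Rod-side annular area A_ann = π/4 × (5.73² − 3.01²) = 18.67 in^2
Net thrust = P_cap·A_cap − P_rod·A_ann = 44870 lbf − 13110 lbf

F ≈ 31800 lbf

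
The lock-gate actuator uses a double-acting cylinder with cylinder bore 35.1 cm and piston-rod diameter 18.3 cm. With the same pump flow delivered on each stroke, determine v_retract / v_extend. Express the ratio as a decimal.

Cap-side area A_cap = π/4 × (35.1 cm)² = 967.6 cm^2
Rod-side annular area A_ann = π/4 × (35.1² − 18.3²) = 704.6 cm^2
For equal Q, v ∝ 1/A, so v_ret/v_ext = A_cap/A_ann.

v_ret/v_ext ≈ 1.37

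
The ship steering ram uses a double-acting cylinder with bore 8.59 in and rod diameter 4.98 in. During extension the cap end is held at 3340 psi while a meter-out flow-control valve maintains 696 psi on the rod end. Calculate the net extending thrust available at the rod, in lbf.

F ≈ 1.67e5 lbf

Cap-side area A_cap = π/4 × (8.59 in)² = 57.95 in^2
Rod-side annular area A_ann = π/4 × (8.59² − 4.98²) = 38.47 in^2
Net thrust = P_cap·A_cap − P_rod·A_ann = 1.936e5 lbf − 26780 lbf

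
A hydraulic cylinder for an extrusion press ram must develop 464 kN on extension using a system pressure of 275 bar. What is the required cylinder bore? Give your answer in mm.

Extension force acts on the full piston face: F = P × (π/4)D².
D = √(4F / (πP)) = √(4 × 464 kN / (π × 275 bar))

D ≈ 147 mm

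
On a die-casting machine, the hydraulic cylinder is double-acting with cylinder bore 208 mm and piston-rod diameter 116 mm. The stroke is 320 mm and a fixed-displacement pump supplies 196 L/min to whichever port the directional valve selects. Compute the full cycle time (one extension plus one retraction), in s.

Cap-side area A_cap = π/4 × (208 mm)² = 33980 mm^2
Rod-side annular area A_ann = π/4 × (208² − 116²) = 23410 mm^2
t_ext = A_cap·L/Q = 3.329 s
t_ret = A_ann·L/Q = 2.293 s
t_cycle = t_ext + t_ret

t ≈ 5.62 s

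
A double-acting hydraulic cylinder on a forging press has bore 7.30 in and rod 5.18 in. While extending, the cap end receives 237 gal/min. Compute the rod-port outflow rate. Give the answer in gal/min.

Cap-side area A_cap = π/4 × (7.30 in)² = 41.85 in^2
Rod-side annular area A_ann = π/4 × (7.30² − 5.18²) = 20.78 in^2
Piston speed v = Q_in/A_cap; rod-end outflow Q_out = v × A_ann = Q_in × A_ann/A_cap.

Q_out ≈ 118 gal/min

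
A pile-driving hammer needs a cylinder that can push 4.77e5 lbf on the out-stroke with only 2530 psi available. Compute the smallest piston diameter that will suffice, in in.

Extension force acts on the full piston face: F = P × (π/4)D².
D = √(4F / (πP)) = √(4 × 4.77e5 lbf / (π × 2530 psi))

D ≈ 15.5 in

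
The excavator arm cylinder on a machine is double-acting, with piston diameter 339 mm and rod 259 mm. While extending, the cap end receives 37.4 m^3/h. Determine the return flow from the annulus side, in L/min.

Q_out ≈ 259 L/min

Cap-side area A_cap = π/4 × (339 mm)² = 90260 mm^2
Rod-side annular area A_ann = π/4 × (339² − 259²) = 37570 mm^2
Piston speed v = Q_in/A_cap; rod-end outflow Q_out = v × A_ann = Q_in × A_ann/A_cap.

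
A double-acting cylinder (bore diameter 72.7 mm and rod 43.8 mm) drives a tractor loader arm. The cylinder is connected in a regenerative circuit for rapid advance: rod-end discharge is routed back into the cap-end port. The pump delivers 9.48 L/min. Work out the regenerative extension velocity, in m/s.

In regeneration the rod-end outflow joins the pump flow into the cap end, so the net volume the pump must supply per unit advance equals the rod cross-section area.
Rod cross-section A_rod = π/4 × (43.8 mm)² = 1507 mm^2
v = Q_pump / A_rod

v ≈ 0.105 m/s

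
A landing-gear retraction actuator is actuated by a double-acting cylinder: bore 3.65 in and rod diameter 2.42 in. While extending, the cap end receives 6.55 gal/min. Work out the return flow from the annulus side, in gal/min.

Q_out ≈ 3.67 gal/min

Cap-side area A_cap = π/4 × (3.65 in)² = 10.46 in^2
Rod-side annular area A_ann = π/4 × (3.65² − 2.42²) = 5.864 in^2
Piston speed v = Q_in/A_cap; rod-end outflow Q_out = v × A_ann = Q_in × A_ann/A_cap.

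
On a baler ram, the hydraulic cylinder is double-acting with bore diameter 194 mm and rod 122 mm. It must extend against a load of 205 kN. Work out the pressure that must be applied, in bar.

Cap-side area A_cap = π/4 × (194 mm)² = 29560 mm^2
P = F / A = 205 kN / A

P ≈ 69.4 bar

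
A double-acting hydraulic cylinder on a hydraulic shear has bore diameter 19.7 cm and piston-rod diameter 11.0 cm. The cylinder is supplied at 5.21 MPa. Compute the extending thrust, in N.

F ≈ 1.59e5 N

Cap-side area A_cap = π/4 × (19.7 cm)² = 304.8 cm^2
F = P × A_cap = 5.21 MPa × A_cap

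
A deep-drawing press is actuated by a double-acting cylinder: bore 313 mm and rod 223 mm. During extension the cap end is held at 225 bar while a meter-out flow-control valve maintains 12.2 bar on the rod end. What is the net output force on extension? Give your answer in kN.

F ≈ 1690 kN

Cap-side area A_cap = π/4 × (313 mm)² = 76940 mm^2
Rod-side annular area A_ann = π/4 × (313² − 223²) = 37890 mm^2
Net thrust = P_cap·A_cap − P_rod·A_ann = 1731 kN − 46.22 kN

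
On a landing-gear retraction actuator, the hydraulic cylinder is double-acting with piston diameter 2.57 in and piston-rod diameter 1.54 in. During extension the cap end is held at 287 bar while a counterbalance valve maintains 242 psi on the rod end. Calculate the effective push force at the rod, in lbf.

F ≈ 20800 lbf

Cap-side area A_cap = π/4 × (2.57 in)² = 5.187 in^2
Rod-side annular area A_ann = π/4 × (2.57² − 1.54²) = 3.325 in^2
Net thrust = P_cap·A_cap − P_rod·A_ann = 21590 lbf − 804.6 lbf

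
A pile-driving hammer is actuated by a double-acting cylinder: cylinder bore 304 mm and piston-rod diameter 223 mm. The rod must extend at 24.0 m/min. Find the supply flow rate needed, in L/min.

Q ≈ 1740 L/min

Cap-side area A_cap = π/4 × (304 mm)² = 72580 mm^2
Q = A × v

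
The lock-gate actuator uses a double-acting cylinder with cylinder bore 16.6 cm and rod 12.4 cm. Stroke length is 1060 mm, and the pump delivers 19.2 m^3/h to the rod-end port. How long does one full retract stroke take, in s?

Rod-side annular area A_ann = π/4 × (16.6² − 12.4²) = 95.66 cm^2
Swept volume V = A × L; t = V / Q = A·L / Q

t ≈ 1.90 s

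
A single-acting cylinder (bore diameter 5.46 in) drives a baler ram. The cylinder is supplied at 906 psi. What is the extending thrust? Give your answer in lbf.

Cap-side area A_cap = π/4 × (5.46 in)² = 23.41 in^2
F = P × A_cap = 906 psi × A_cap

F ≈ 21200 lbf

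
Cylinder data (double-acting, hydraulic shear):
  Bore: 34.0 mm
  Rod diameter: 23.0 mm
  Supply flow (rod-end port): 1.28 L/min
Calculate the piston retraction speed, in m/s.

v ≈ 0.0433 m/s

Rod-side annular area A_ann = π/4 × (34.0² − 23.0²) = 492.4 mm^2
Flow into the rod-end port fills the annular volume.
v = Q / A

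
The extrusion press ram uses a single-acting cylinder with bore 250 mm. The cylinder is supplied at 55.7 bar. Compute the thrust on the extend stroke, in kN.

Cap-side area A_cap = π/4 × (250 mm)² = 49090 mm^2
F = P × A_cap = 55.7 bar × A_cap

F ≈ 273 kN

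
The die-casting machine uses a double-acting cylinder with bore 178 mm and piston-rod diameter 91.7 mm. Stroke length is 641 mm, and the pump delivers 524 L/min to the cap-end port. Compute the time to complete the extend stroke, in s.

t ≈ 1.83 s

Cap-side area A_cap = π/4 × (178 mm)² = 24880 mm^2
Swept volume V = A × L; t = V / Q = A·L / Q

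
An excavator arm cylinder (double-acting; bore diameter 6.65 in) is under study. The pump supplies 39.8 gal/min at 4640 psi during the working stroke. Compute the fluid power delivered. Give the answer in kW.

W ≈ 80.3 kW

Hydraulic power = P × Q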